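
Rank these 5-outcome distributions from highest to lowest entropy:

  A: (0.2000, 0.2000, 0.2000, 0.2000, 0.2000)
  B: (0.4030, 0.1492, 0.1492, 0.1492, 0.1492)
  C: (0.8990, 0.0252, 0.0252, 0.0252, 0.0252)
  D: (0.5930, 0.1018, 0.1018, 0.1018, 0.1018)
A > B > D > C

Key insight: Entropy is maximized by uniform distributions and minimized by concentrated distributions.

Entropies:
  H(A) = 2.3219 bits
  H(B) = 2.1667 bits
  H(C) = 0.6742 bits
  H(D) = 1.7889 bits

Ranking: A > B > D > C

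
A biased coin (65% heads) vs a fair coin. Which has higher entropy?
Fair coin

The fair coin is uniform (p=0.5), maximizing binary entropy at 1 bit. The biased coin has H(0.65) ≈ 0.934 bits — its outcome is more predictable, so its entropy is lower.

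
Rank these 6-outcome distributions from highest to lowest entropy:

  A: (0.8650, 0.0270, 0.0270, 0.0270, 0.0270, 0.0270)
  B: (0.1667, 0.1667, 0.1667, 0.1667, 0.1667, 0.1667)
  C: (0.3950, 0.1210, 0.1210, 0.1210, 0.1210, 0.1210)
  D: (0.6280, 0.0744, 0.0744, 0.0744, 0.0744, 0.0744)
B > C > D > A

Key insight: Entropy is maximized by uniform distributions and minimized by concentrated distributions.

Entropies:
  H(A) = 0.8845 bits
  H(B) = 2.5850 bits
  H(C) = 2.3727 bits
  H(D) = 1.8160 bits

Ranking: B > C > D > A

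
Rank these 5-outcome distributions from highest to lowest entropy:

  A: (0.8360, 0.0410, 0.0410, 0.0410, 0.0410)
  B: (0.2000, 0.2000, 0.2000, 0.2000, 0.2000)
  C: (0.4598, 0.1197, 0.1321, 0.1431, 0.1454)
B > C > A

Key insight: Entropy is maximized by uniform distributions and minimized by concentrated distributions.

- Uniform distributions have maximum entropy log₂(5) = 2.3219 bits
- The more "peaked" or concentrated a distribution, the lower its entropy

Entropies:
  H(A) = 0.9718 bits
  H(B) = 2.3219 bits
  H(C) = 2.0735 bits

Ranking: B > C > A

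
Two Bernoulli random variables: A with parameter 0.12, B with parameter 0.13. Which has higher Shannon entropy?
B

For binary distributions, entropy is maximized at p=0.5 and decreases as p moves toward 0 or 1.

H(A) = H(0.12) = 0.5294 bits
H(B) = H(0.13) = 0.5574 bits

Distribution B (p=0.13) is closer to uniform (p=0.5), so it has higher entropy.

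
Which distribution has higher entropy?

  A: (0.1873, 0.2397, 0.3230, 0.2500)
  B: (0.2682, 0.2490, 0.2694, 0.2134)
B

Both distributions are close to uniform, making this a harder comparison.

H(A) = 1.9732 bits
H(B) = 1.9939 bits

The distribution closer to uniform has higher entropy.
Answer: B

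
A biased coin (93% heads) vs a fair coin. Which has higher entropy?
Fair coin

The fair coin is uniform (p=0.5), maximizing binary entropy at 1 bit. The biased coin has H(0.93) ≈ 0.366 bits — its outcome is more predictable, so its entropy is lower.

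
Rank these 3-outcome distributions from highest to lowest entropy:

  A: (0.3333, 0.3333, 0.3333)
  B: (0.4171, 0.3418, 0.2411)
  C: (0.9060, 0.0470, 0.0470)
A > B > C

Key insight: Entropy is maximized by uniform distributions and minimized by concentrated distributions.

- Uniform distributions have maximum entropy log₂(3) = 1.5850 bits
- The more "peaked" or concentrated a distribution, the lower its entropy

Entropies:
  H(A) = 1.5850 bits
  H(B) = 1.5504 bits
  H(C) = 0.5437 bits

Ranking: A > B > C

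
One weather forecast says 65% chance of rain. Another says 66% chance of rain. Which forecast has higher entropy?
65% forecast

Treat each forecast as a Bernoulli distribution. Binary entropy is maximized at p=0.5 and falls off symmetrically toward 0 or 1. The 65% forecast is closer to 50%, so it is more uncertain. H(65%) ≈ 0.934 bits, H(66%) ≈ 0.925 bits.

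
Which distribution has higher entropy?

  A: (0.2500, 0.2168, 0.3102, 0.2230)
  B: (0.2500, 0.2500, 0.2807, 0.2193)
B

Both distributions are close to uniform, making this a harder comparison.

H(A) = 1.9848 bits
H(B) = 1.9945 bits

The distribution closer to uniform has higher entropy.
Answer: B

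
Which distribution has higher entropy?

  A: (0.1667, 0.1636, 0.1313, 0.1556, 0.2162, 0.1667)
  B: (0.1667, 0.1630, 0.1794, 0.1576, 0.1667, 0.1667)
B

Both distributions are close to uniform, making this a harder comparison.

H(A) = 2.5689 bits
H(B) = 2.5839 bits

The distribution closer to uniform has higher entropy.
Answer: B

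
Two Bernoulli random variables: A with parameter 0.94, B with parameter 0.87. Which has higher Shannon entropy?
B

For binary distributions, entropy is maximized at p=0.5 and decreases as p moves toward 0 or 1.

H(A) = H(0.94) = 0.3274 bits
H(B) = H(0.87) = 0.5574 bits

Distribution B (p=0.87) is closer to uniform (p=0.5), so it has higher entropy.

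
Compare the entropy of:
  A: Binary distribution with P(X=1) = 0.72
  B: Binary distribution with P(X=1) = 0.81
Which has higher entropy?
A

For binary distributions, entropy is maximized at p=0.5 and decreases as p moves toward 0 or 1.

H(A) = H(0.72) = 0.8555 bits
H(B) = H(0.81) = 0.7015 bits

Distribution A (p=0.72) is closer to uniform (p=0.5), so it has higher entropy.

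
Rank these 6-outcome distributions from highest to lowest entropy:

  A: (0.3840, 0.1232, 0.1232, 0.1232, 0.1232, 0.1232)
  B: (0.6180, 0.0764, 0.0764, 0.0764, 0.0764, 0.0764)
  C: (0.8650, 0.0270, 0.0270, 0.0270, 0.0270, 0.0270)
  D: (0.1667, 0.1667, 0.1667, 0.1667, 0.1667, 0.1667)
D > A > B > C

Key insight: Entropy is maximized by uniform distributions and minimized by concentrated distributions.

Entropies:
  H(A) = 2.3911 bits
  H(B) = 1.8464 bits
  H(C) = 0.8845 bits
  H(D) = 2.5850 bits

Ranking: D > A > B > C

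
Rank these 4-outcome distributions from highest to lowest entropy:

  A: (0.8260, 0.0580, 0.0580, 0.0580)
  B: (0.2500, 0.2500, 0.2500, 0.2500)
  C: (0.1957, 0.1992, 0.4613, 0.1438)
B > C > A

Key insight: Entropy is maximized by uniform distributions and minimized by concentrated distributions.

- Uniform distributions have maximum entropy log₂(4) = 2.0000 bits
- The more "peaked" or concentrated a distribution, the lower its entropy

Entropies:
  H(A) = 0.9426 bits
  H(B) = 2.0000 bits
  H(C) = 1.8415 bits

Ranking: B > C > A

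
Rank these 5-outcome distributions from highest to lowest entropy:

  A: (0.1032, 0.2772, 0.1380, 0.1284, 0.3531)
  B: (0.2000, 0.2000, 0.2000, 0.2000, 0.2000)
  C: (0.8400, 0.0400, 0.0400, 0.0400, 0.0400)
B > A > C

Key insight: Entropy is maximized by uniform distributions and minimized by concentrated distributions.

- Uniform distributions have maximum entropy log₂(5) = 2.3219 bits
- The more "peaked" or concentrated a distribution, the lower its entropy

Entropies:
  H(A) = 2.1562 bits
  H(B) = 2.3219 bits
  H(C) = 0.9543 bits

Ranking: B > A > C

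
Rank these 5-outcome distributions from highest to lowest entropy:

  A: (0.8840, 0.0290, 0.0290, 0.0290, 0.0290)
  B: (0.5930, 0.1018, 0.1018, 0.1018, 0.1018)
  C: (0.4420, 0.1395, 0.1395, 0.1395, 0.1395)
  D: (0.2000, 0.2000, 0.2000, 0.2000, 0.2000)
D > C > B > A

Key insight: Entropy is maximized by uniform distributions and minimized by concentrated distributions.

Entropies:
  H(A) = 0.7498 bits
  H(B) = 1.7889 bits
  H(C) = 2.1063 bits
  H(D) = 2.3219 bits

Ranking: D > C > B > A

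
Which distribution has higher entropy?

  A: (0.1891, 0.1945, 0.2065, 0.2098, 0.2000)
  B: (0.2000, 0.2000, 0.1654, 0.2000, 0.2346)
A

Both distributions are close to uniform, making this a harder comparison.

H(A) = 2.3209 bits
H(B) = 2.3132 bits

The distribution closer to uniform has higher entropy.
Answer: A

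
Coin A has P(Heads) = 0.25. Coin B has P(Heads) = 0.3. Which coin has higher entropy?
B

For binary distributions, entropy is maximized at p=0.5 and decreases as p moves toward 0 or 1.

H(A) = H(0.25) = 0.8113 bits
H(B) = H(0.3) = 0.8813 bits

Distribution B (p=0.3) is closer to uniform (p=0.5), so it has higher entropy.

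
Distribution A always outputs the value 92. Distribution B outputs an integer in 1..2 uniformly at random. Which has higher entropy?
B

A is deterministic, so H(A) = 0. B is uniform over 2 outcomes, so H(B) = log₂(2) = 1.000 bits. Any distribution with genuine randomness has higher entropy than a deterministic one.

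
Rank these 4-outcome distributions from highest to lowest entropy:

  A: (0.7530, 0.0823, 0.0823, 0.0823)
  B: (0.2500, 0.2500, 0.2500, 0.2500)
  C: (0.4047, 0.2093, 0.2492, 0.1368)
B > C > A

Key insight: Entropy is maximized by uniform distributions and minimized by concentrated distributions.

- Uniform distributions have maximum entropy log₂(4) = 2.0000 bits
- The more "peaked" or concentrated a distribution, the lower its entropy

Entropies:
  H(A) = 1.1980 bits
  H(B) = 2.0000 bits
  H(C) = 1.8926 bits

Ranking: B > C > A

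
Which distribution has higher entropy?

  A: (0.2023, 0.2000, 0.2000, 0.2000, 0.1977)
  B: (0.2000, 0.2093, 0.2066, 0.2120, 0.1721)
A

Both distributions are close to uniform, making this a harder comparison.

H(A) = 2.3219 bits
H(B) = 2.3180 bits

The distribution closer to uniform has higher entropy.
Answer: A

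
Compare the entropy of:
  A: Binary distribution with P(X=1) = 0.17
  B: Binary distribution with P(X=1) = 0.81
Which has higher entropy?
B

For binary distributions, entropy is maximized at p=0.5 and decreases as p moves toward 0 or 1.

H(A) = H(0.17) = 0.6577 bits
H(B) = H(0.81) = 0.7015 bits

Distribution B (p=0.81) is closer to uniform (p=0.5), so it has higher entropy.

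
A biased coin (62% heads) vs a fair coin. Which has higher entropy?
Fair coin

The fair coin is uniform (p=0.5), maximizing binary entropy at 1 bit. The biased coin has H(0.62) ≈ 0.958 bits — its outcome is more predictable, so its entropy is lower.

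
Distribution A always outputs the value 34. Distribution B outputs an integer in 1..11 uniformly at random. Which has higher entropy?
B

A is deterministic, so H(A) = 0. B is uniform over 11 outcomes, so H(B) = log₂(11) = 3.459 bits. Any distribution with genuine randomness has higher entropy than a deterministic one.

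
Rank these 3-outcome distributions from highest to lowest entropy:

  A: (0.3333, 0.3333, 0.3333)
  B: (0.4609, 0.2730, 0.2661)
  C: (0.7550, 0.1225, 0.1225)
A > B > C

Key insight: Entropy is maximized by uniform distributions and minimized by concentrated distributions.

- Uniform distributions have maximum entropy log₂(3) = 1.5850 bits
- The more "peaked" or concentrated a distribution, the lower its entropy

Entropies:
  H(A) = 1.5850 bits
  H(B) = 1.5346 bits
  H(C) = 1.0483 bits

Ranking: A > B > C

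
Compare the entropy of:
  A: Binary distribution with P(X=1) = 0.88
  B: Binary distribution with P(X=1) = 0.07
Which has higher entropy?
A

For binary distributions, entropy is maximized at p=0.5 and decreases as p moves toward 0 or 1.

H(A) = H(0.88) = 0.5294 bits
H(B) = H(0.07) = 0.3659 bits

Distribution A (p=0.88) is closer to uniform (p=0.5), so it has higher entropy.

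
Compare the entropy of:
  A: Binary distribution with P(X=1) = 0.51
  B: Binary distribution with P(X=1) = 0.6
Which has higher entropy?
A

For binary distributions, entropy is maximized at p=0.5 and decreases as p moves toward 0 or 1.

H(A) = H(0.51) = 0.9997 bits
H(B) = H(0.6) = 0.9710 bits

Distribution A (p=0.51) is closer to uniform (p=0.5), so it has higher entropy.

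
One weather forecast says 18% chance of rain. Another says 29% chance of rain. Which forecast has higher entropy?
29% forecast

Treat each forecast as a Bernoulli distribution. Binary entropy is maximized at p=0.5 and falls off symmetrically toward 0 or 1. The 29% forecast is closer to 50%, so it is more uncertain. H(18%) ≈ 0.680 bits, H(29%) ≈ 0.869 bits.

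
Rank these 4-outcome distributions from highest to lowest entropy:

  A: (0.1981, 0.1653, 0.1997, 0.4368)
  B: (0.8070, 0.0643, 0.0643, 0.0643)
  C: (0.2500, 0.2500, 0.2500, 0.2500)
C > A > B

Key insight: Entropy is maximized by uniform distributions and minimized by concentrated distributions.

- Uniform distributions have maximum entropy log₂(4) = 2.0000 bits
- The more "peaked" or concentrated a distribution, the lower its entropy

Entropies:
  H(A) = 1.8781 bits
  H(B) = 1.0136 bits
  H(C) = 2.0000 bits

Ranking: C > A > B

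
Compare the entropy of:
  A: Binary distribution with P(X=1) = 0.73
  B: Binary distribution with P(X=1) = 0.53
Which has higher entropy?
B

For binary distributions, entropy is maximized at p=0.5 and decreases as p moves toward 0 or 1.

H(A) = H(0.73) = 0.8415 bits
H(B) = H(0.53) = 0.9974 bits

Distribution B (p=0.53) is closer to uniform (p=0.5), so it has higher entropy.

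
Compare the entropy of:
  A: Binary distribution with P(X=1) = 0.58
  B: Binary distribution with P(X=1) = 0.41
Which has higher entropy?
A

For binary distributions, entropy is maximized at p=0.5 and decreases as p moves toward 0 or 1.

H(A) = H(0.58) = 0.9815 bits
H(B) = H(0.41) = 0.9765 bits

Distribution A (p=0.58) is closer to uniform (p=0.5), so it has higher entropy.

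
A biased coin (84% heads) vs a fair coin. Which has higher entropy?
Fair coin

The fair coin is uniform (p=0.5), maximizing binary entropy at 1 bit. The biased coin has H(0.84) ≈ 0.634 bits — its outcome is more predictable, so its entropy is lower.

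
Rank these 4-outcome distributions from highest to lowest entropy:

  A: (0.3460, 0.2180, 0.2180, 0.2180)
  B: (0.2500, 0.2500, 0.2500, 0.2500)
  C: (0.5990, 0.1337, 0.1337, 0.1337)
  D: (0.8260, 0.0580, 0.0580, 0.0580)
B > A > C > D

Key insight: Entropy is maximized by uniform distributions and minimized by concentrated distributions.

Entropies:
  H(A) = 1.9670 bits
  H(B) = 2.0000 bits
  H(C) = 1.6071 bits
  H(D) = 0.9426 bits

Ranking: B > A > C > D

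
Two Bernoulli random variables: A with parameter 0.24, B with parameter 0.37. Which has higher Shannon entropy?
B

For binary distributions, entropy is maximized at p=0.5 and decreases as p moves toward 0 or 1.

H(A) = H(0.24) = 0.7950 bits
H(B) = H(0.37) = 0.9507 bits

Distribution B (p=0.37) is closer to uniform (p=0.5), so it has higher entropy.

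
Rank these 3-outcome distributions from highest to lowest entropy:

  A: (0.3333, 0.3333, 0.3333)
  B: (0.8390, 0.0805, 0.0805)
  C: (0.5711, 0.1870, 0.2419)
A > C > B

Key insight: Entropy is maximized by uniform distributions and minimized by concentrated distributions.

- Uniform distributions have maximum entropy log₂(3) = 1.5850 bits
- The more "peaked" or concentrated a distribution, the lower its entropy

Entropies:
  H(A) = 1.5850 bits
  H(B) = 0.7977 bits
  H(C) = 1.4092 bits

Ranking: A > C > B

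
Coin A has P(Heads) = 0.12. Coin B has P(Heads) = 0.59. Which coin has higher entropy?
B

For binary distributions, entropy is maximized at p=0.5 and decreases as p moves toward 0 or 1.

H(A) = H(0.12) = 0.5294 bits
H(B) = H(0.59) = 0.9765 bits

Distribution B (p=0.59) is closer to uniform (p=0.5), so it has higher entropy.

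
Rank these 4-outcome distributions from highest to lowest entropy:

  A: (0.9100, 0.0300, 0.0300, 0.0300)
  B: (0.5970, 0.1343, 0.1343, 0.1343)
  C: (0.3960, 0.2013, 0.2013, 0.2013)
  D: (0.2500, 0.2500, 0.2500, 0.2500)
D > C > B > A

Key insight: Entropy is maximized by uniform distributions and minimized by concentrated distributions.

Entropies:
  H(A) = 0.5791 bits
  H(B) = 1.6114 bits
  H(C) = 1.9259 bits
  H(D) = 2.0000 bits

Ranking: D > C > B > A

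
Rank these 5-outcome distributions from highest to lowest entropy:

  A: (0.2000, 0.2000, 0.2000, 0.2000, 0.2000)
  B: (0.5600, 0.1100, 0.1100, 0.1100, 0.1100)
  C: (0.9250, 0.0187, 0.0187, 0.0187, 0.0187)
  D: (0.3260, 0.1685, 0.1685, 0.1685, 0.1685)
A > D > B > C

Key insight: Entropy is maximized by uniform distributions and minimized by concentrated distributions.

Entropies:
  H(A) = 2.3219 bits
  H(B) = 1.8696 bits
  H(C) = 0.5343 bits
  H(D) = 2.2588 bits

Ranking: A > D > B > C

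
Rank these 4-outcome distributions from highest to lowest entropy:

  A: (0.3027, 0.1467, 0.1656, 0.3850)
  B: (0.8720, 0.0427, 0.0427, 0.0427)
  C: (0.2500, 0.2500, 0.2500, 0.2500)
C > A > B

Key insight: Entropy is maximized by uniform distributions and minimized by concentrated distributions.

- Uniform distributions have maximum entropy log₂(4) = 2.0000 bits
- The more "peaked" or concentrated a distribution, the lower its entropy

Entropies:
  H(A) = 1.8879 bits
  H(B) = 0.7548 bits
  H(C) = 2.0000 bits

Ranking: C > A > B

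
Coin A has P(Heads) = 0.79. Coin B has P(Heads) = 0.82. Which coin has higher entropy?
A

For binary distributions, entropy is maximized at p=0.5 and decreases as p moves toward 0 or 1.

H(A) = H(0.79) = 0.7415 bits
H(B) = H(0.82) = 0.6801 bits

Distribution A (p=0.79) is closer to uniform (p=0.5), so it has higher entropy.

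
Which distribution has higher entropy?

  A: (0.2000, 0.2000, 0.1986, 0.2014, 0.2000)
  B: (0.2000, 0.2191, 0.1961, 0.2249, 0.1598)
A

Both distributions are close to uniform, making this a harder comparison.

H(A) = 2.3219 bits
H(B) = 2.3122 bits

The distribution closer to uniform has higher entropy.
Answer: A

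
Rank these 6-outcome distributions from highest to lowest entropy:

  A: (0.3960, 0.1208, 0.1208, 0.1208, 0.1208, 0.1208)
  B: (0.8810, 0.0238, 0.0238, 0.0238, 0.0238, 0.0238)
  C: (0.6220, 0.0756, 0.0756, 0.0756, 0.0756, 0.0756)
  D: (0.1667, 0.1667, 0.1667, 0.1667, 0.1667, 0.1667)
D > A > C > B

Key insight: Entropy is maximized by uniform distributions and minimized by concentrated distributions.

Entropies:
  H(A) = 2.3710 bits
  H(B) = 0.8028 bits
  H(C) = 1.8343 bits
  H(D) = 2.5850 bits

Ranking: D > A > C > B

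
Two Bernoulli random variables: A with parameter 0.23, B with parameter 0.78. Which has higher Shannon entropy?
A

For binary distributions, entropy is maximized at p=0.5 and decreases as p moves toward 0 or 1.

H(A) = H(0.23) = 0.7780 bits
H(B) = H(0.78) = 0.7602 bits

Distribution A (p=0.23) is closer to uniform (p=0.5), so it has higher entropy.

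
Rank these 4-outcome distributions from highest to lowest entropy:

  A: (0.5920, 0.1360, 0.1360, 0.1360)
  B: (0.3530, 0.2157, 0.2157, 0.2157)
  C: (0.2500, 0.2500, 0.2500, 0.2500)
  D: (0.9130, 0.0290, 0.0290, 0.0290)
C > B > A > D

Key insight: Entropy is maximized by uniform distributions and minimized by concentrated distributions.

Entropies:
  H(A) = 1.6221 bits
  H(B) = 1.9622 bits
  H(C) = 2.0000 bits
  H(D) = 0.5643 bits

Ranking: C > B > A > D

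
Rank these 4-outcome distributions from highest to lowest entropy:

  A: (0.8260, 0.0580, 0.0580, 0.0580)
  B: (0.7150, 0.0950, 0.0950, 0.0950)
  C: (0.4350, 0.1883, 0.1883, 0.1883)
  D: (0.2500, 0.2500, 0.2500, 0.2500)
D > C > B > A

Key insight: Entropy is maximized by uniform distributions and minimized by concentrated distributions.

Entropies:
  H(A) = 0.9426 bits
  H(B) = 1.3139 bits
  H(C) = 1.8833 bits
  H(D) = 2.0000 bits

Ranking: D > C > B > A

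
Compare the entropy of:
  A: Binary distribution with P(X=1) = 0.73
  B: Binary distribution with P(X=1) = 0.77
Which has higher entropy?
A

For binary distributions, entropy is maximized at p=0.5 and decreases as p moves toward 0 or 1.

H(A) = H(0.73) = 0.8415 bits
H(B) = H(0.77) = 0.7780 bits

Distribution A (p=0.73) is closer to uniform (p=0.5), so it has higher entropy.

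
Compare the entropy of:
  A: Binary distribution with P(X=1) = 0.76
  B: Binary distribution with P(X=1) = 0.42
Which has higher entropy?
B

For binary distributions, entropy is maximized at p=0.5 and decreases as p moves toward 0 or 1.

H(A) = H(0.76) = 0.7950 bits
H(B) = H(0.42) = 0.9815 bits

Distribution B (p=0.42) is closer to uniform (p=0.5), so it has higher entropy.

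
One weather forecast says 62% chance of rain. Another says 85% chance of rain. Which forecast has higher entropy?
62% forecast

Treat each forecast as a Bernoulli distribution. Binary entropy is maximized at p=0.5 and falls off symmetrically toward 0 or 1. The 62% forecast is closer to 50%, so it is more uncertain. H(62%) ≈ 0.958 bits, H(85%) ≈ 0.610 bits.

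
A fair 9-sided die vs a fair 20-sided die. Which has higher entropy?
20-sided die

Both are uniform distributions; for uniform over n outcomes, H = log₂(n). H(9-sided) = log₂(9) = 3.170 bits and H(20-sided) = log₂(20) = 4.322 bits. More outcomes in a uniform distribution means higher entropy.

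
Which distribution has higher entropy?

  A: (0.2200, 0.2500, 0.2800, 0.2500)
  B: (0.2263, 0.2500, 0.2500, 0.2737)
B

Both distributions are close to uniform, making this a harder comparison.

H(A) = 1.9948 bits
H(B) = 1.9968 bits

The distribution closer to uniform has higher entropy.
Answer: B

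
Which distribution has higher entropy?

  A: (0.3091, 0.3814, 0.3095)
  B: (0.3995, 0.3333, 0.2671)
A

Both distributions are close to uniform, making this a harder comparison.

H(A) = 1.5776 bits
H(B) = 1.5659 bits

The distribution closer to uniform has higher entropy.
Answer: A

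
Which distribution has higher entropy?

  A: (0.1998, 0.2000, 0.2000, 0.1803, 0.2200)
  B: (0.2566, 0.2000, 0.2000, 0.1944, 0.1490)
A

Both distributions are close to uniform, making this a harder comparison.

H(A) = 2.3191 bits
H(B) = 2.3009 bits

The distribution closer to uniform has higher entropy.
Answer: A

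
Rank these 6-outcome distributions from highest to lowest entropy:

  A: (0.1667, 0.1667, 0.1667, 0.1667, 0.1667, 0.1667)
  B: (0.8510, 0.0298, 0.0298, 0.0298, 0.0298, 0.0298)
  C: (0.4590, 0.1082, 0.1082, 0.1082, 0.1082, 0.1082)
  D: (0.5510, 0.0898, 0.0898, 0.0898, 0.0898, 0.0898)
A > C > D > B

Key insight: Entropy is maximized by uniform distributions and minimized by concentrated distributions.

Entropies:
  H(A) = 2.5850 bits
  H(B) = 0.9533 bits
  H(C) = 2.2513 bits
  H(D) = 2.0350 bits

Ranking: A > C > D > B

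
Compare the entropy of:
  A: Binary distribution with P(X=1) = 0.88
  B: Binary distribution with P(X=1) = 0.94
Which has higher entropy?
A

For binary distributions, entropy is maximized at p=0.5 and decreases as p moves toward 0 or 1.

H(A) = H(0.88) = 0.5294 bits
H(B) = H(0.94) = 0.3274 bits

Distribution A (p=0.88) is closer to uniform (p=0.5), so it has higher entropy.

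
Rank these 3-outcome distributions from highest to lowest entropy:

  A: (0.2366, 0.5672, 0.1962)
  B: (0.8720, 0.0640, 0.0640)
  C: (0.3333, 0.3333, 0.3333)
C > A > B

Key insight: Entropy is maximized by uniform distributions and minimized by concentrated distributions.

- Uniform distributions have maximum entropy log₂(3) = 1.5850 bits
- The more "peaked" or concentrated a distribution, the lower its entropy

Entropies:
  H(A) = 1.4170 bits
  H(B) = 0.6799 bits
  H(C) = 1.5850 bits

Ranking: C > A > B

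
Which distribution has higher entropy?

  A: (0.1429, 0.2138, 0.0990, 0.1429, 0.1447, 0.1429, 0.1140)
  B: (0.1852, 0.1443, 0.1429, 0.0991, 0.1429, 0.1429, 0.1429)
B

Both distributions are close to uniform, making this a harder comparison.

H(A) = 2.7699 bits
H(B) = 2.7882 bits

The distribution closer to uniform has higher entropy.
Answer: B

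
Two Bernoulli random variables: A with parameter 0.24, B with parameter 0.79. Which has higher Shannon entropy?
A

For binary distributions, entropy is maximized at p=0.5 and decreases as p moves toward 0 or 1.

H(A) = H(0.24) = 0.7950 bits
H(B) = H(0.79) = 0.7415 bits

Distribution A (p=0.24) is closer to uniform (p=0.5), so it has higher entropy.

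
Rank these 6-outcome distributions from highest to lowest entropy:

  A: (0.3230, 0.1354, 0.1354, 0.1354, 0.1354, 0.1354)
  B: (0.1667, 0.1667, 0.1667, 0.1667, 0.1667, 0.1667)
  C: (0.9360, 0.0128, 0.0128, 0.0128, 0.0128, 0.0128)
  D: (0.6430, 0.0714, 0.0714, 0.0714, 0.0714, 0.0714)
B > A > D > C

Key insight: Entropy is maximized by uniform distributions and minimized by concentrated distributions.

Entropies:
  H(A) = 2.4796 bits
  H(B) = 2.5850 bits
  H(C) = 0.4917 bits
  H(D) = 1.7691 bits

Ranking: B > A > D > C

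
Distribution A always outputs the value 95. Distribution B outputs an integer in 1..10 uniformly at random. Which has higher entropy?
B

A is deterministic, so H(A) = 0. B is uniform over 10 outcomes, so H(B) = log₂(10) = 3.322 bits. Any distribution with genuine randomness has higher entropy than a deterministic one.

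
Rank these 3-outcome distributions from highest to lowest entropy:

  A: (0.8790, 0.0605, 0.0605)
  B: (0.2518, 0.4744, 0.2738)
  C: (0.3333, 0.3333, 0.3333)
C > B > A

Key insight: Entropy is maximized by uniform distributions and minimized by concentrated distributions.

- Uniform distributions have maximum entropy log₂(3) = 1.5850 bits
- The more "peaked" or concentrated a distribution, the lower its entropy

Entropies:
  H(A) = 0.6532 bits
  H(B) = 1.5231 bits
  H(C) = 1.5850 bits

Ranking: C > B > A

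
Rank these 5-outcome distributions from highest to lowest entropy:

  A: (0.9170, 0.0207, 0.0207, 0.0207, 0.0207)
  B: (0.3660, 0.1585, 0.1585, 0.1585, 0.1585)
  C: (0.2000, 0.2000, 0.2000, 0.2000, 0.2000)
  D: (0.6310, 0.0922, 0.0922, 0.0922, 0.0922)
C > B > D > A

Key insight: Entropy is maximized by uniform distributions and minimized by concentrated distributions.

Entropies:
  H(A) = 0.5787 bits
  H(B) = 2.2156 bits
  H(C) = 2.3219 bits
  H(D) = 1.6879 bits

Ranking: C > B > D > A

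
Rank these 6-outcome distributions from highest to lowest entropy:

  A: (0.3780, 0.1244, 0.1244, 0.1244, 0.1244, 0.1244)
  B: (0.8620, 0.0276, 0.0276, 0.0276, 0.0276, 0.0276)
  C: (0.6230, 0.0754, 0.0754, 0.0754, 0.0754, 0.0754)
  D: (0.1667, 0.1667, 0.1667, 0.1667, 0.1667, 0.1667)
D > A > C > B

Key insight: Entropy is maximized by uniform distributions and minimized by concentrated distributions.

Entropies:
  H(A) = 2.4009 bits
  H(B) = 0.8994 bits
  H(C) = 1.8313 bits
  H(D) = 2.5850 bits

Ranking: D > A > C > B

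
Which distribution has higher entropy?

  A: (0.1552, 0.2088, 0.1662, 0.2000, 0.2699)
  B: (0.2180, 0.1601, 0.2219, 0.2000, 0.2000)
B

Both distributions are close to uniform, making this a harder comparison.

H(A) = 2.2936 bits
H(B) = 2.3129 bits

The distribution closer to uniform has higher entropy.
Answer: B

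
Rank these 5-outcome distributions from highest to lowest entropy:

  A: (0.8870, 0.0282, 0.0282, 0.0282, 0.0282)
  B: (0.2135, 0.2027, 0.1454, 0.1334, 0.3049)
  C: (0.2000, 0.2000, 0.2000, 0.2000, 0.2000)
C > B > A

Key insight: Entropy is maximized by uniform distributions and minimized by concentrated distributions.

- Uniform distributions have maximum entropy log₂(5) = 2.3219 bits
- The more "peaked" or concentrated a distribution, the lower its entropy

Entropies:
  H(A) = 0.7349 bits
  H(B) = 2.2571 bits
  H(C) = 2.3219 bits

Ranking: C > B > A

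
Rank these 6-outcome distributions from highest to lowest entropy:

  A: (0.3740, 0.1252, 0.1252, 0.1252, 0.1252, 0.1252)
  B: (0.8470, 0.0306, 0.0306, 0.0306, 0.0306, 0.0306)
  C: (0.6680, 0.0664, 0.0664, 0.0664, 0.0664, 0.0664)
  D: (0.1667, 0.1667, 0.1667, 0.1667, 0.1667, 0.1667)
D > A > C > B

Key insight: Entropy is maximized by uniform distributions and minimized by concentrated distributions.

Entropies:
  H(A) = 2.4072 bits
  H(B) = 0.9726 bits
  H(C) = 1.6878 bits
  H(D) = 2.5850 bits

Ranking: D > A > C > B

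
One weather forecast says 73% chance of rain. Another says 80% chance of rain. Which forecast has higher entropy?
73% forecast

Treat each forecast as a Bernoulli distribution. Binary entropy is maximized at p=0.5 and falls off symmetrically toward 0 or 1. The 73% forecast is closer to 50%, so it is more uncertain. H(73%) ≈ 0.841 bits, H(80%) ≈ 0.722 bits.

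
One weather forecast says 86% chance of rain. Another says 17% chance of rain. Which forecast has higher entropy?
17% forecast

Treat each forecast as a Bernoulli distribution. Binary entropy is maximized at p=0.5 and falls off symmetrically toward 0 or 1. The 17% forecast is closer to 50%, so it is more uncertain. H(86%) ≈ 0.584 bits, H(17%) ≈ 0.658 bits.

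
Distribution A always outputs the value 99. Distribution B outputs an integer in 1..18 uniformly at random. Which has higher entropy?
B

A is deterministic, so H(A) = 0. B is uniform over 18 outcomes, so H(B) = log₂(18) = 4.170 bits. Any distribution with genuine randomness has higher entropy than a deterministic one.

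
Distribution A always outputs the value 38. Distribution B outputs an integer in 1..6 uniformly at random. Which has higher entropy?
B

A is deterministic, so H(A) = 0. B is uniform over 6 outcomes, so H(B) = log₂(6) = 2.585 bits. Any distribution with genuine randomness has higher entropy than a deterministic one.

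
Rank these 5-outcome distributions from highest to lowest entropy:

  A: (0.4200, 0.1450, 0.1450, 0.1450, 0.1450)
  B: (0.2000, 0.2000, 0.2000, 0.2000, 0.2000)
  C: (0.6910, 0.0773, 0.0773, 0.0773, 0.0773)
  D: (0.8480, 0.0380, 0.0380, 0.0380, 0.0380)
B > A > C > D

Key insight: Entropy is maximized by uniform distributions and minimized by concentrated distributions.

Entropies:
  H(A) = 2.1415 bits
  H(B) = 2.3219 bits
  H(C) = 1.5100 bits
  H(D) = 0.9188 bits

Ranking: B > A > C > D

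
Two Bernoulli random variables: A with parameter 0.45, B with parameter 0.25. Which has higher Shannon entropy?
A

For binary distributions, entropy is maximized at p=0.5 and decreases as p moves toward 0 or 1.

H(A) = H(0.45) = 0.9928 bits
H(B) = H(0.25) = 0.8113 bits

Distribution A (p=0.45) is closer to uniform (p=0.5), so it has higher entropy.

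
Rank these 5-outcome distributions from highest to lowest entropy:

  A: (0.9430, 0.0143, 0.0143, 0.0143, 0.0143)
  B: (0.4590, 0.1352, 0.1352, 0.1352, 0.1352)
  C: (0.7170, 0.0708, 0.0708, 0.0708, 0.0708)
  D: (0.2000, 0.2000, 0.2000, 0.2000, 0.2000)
D > B > C > A

Key insight: Entropy is maximized by uniform distributions and minimized by concentrated distributions.

Entropies:
  H(A) = 0.4294 bits
  H(B) = 2.0771 bits
  H(C) = 1.4255 bits
  H(D) = 2.3219 bits

Ranking: D > B > C > A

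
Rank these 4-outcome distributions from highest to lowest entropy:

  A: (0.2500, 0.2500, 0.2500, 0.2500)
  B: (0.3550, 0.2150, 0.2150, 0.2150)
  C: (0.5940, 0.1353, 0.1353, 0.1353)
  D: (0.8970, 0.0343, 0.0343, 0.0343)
A > B > C > D

Key insight: Entropy is maximized by uniform distributions and minimized by concentrated distributions.

Entropies:
  H(A) = 2.0000 bits
  H(B) = 1.9608 bits
  H(C) = 1.6178 bits
  H(D) = 0.6417 bits

Ranking: A > B > C > D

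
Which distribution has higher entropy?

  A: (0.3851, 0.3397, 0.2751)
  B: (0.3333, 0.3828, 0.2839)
B

Both distributions are close to uniform, making this a harder comparison.

H(A) = 1.5716 bits
H(B) = 1.5743 bits

The distribution closer to uniform has higher entropy.
Answer: B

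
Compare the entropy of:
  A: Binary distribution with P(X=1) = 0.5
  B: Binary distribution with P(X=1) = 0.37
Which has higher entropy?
A

For binary distributions, entropy is maximized at p=0.5 and decreases as p moves toward 0 or 1.

H(A) = H(0.5) = 1.0000 bits
H(B) = H(0.37) = 0.9507 bits

Distribution A (p=0.5) is closer to uniform (p=0.5), so it has higher entropy.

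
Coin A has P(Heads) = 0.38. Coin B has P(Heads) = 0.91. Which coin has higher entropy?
A

For binary distributions, entropy is maximized at p=0.5 and decreases as p moves toward 0 or 1.

H(A) = H(0.38) = 0.9580 bits
H(B) = H(0.91) = 0.4365 bits

Distribution A (p=0.38) is closer to uniform (p=0.5), so it has higher entropy.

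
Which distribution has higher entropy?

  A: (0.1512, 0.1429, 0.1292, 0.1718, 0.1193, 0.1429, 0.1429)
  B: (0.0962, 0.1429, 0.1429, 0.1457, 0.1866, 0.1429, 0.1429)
A

Both distributions are close to uniform, making this a harder comparison.

H(A) = 2.7991 bits
H(B) = 2.7861 bits

The distribution closer to uniform has higher entropy.
Answer: A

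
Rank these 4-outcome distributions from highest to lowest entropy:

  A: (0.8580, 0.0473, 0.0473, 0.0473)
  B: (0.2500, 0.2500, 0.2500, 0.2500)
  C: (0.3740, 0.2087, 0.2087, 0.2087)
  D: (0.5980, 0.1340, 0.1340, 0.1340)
B > C > D > A

Key insight: Entropy is maximized by uniform distributions and minimized by concentrated distributions.

Entropies:
  H(A) = 0.8145 bits
  H(B) = 2.0000 bits
  H(C) = 1.9459 bits
  H(D) = 1.6093 bits

Ranking: B > C > D > A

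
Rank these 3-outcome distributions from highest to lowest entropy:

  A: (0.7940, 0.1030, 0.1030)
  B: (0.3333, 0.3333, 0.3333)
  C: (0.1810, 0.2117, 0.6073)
B > C > A

Key insight: Entropy is maximized by uniform distributions and minimized by concentrated distributions.

- Uniform distributions have maximum entropy log₂(3) = 1.5850 bits
- The more "peaked" or concentrated a distribution, the lower its entropy

Entropies:
  H(A) = 0.9398 bits
  H(B) = 1.5850 bits
  H(C) = 1.3576 bits

Ranking: B > C > A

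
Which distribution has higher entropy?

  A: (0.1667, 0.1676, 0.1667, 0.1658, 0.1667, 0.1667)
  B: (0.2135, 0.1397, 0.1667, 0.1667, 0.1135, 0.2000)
A

Both distributions are close to uniform, making this a harder comparison.

H(A) = 2.5850 bits
H(B) = 2.5546 bits

The distribution closer to uniform has higher entropy.
Answer: A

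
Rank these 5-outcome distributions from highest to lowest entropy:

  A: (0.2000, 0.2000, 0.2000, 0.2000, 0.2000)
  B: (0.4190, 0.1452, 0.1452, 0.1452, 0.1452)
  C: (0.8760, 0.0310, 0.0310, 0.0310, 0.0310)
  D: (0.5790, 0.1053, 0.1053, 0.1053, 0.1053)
A > B > D > C

Key insight: Entropy is maximized by uniform distributions and minimized by concentrated distributions.

Entropies:
  H(A) = 2.3219 bits
  H(B) = 2.1430 bits
  H(C) = 0.7888 bits
  H(D) = 1.8239 bits

Ranking: A > B > D > C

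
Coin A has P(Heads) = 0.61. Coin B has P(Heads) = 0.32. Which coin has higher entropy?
A

For binary distributions, entropy is maximized at p=0.5 and decreases as p moves toward 0 or 1.

H(A) = H(0.61) = 0.9648 bits
H(B) = H(0.32) = 0.9044 bits

Distribution A (p=0.61) is closer to uniform (p=0.5), so it has higher entropy.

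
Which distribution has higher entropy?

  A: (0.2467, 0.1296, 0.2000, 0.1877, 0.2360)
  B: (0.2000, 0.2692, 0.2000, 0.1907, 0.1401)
B

Both distributions are close to uniform, making this a harder comparison.

H(A) = 2.2892 bits
H(B) = 2.2916 bits

The distribution closer to uniform has higher entropy.
Answer: B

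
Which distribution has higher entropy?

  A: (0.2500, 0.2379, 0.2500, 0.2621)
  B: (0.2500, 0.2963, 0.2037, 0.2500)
A

Both distributions are close to uniform, making this a harder comparison.

H(A) = 1.9991 bits
H(B) = 1.9875 bits

The distribution closer to uniform has higher entropy.
Answer: A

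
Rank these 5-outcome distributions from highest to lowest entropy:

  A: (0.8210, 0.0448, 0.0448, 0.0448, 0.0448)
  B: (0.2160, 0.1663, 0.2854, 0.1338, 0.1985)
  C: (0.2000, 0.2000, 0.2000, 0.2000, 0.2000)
C > B > A

Key insight: Entropy is maximized by uniform distributions and minimized by concentrated distributions.

- Uniform distributions have maximum entropy log₂(5) = 2.3219 bits
- The more "peaked" or concentrated a distribution, the lower its entropy

Entropies:
  H(A) = 1.0359 bits
  H(B) = 2.2756 bits
  H(C) = 2.3219 bits

Ranking: C > B > A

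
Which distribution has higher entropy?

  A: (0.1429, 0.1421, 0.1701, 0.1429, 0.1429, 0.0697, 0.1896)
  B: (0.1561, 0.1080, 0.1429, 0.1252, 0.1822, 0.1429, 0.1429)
B

Both distributions are close to uniform, making this a harder comparison.

H(A) = 2.7604 bits
H(B) = 2.7910 bits

The distribution closer to uniform has higher entropy.
Answer: B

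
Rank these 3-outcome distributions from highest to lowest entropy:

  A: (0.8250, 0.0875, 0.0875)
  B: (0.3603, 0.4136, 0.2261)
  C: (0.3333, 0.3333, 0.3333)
C > B > A

Key insight: Entropy is maximized by uniform distributions and minimized by concentrated distributions.

- Uniform distributions have maximum entropy log₂(3) = 1.5850 bits
- The more "peaked" or concentrated a distribution, the lower its entropy

Entropies:
  H(A) = 0.8440 bits
  H(B) = 1.5424 bits
  H(C) = 1.5850 bits

Ranking: C > B > A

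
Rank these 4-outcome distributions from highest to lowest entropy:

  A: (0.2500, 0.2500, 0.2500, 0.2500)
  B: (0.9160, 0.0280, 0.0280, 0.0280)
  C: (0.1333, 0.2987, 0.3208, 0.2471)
A > C > B

Key insight: Entropy is maximized by uniform distributions and minimized by concentrated distributions.

- Uniform distributions have maximum entropy log₂(4) = 2.0000 bits
- The more "peaked" or concentrated a distribution, the lower its entropy

Entropies:
  H(A) = 2.0000 bits
  H(B) = 0.5493 bits
  H(C) = 1.9329 bits

Ranking: A > C > B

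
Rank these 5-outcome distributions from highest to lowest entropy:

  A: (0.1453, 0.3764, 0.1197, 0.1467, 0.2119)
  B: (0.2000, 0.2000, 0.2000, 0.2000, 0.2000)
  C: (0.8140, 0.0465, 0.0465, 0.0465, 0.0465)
B > A > C

Key insight: Entropy is maximized by uniform distributions and minimized by concentrated distributions.

- Uniform distributions have maximum entropy log₂(5) = 2.3219 bits
- The more "peaked" or concentrated a distribution, the lower its entropy

Entropies:
  H(A) = 2.1821 bits
  H(B) = 2.3219 bits
  H(C) = 1.0650 bits

Ranking: B > A > C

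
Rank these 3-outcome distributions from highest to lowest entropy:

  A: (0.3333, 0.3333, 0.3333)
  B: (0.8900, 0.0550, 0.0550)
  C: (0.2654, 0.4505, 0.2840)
A > C > B

Key insight: Entropy is maximized by uniform distributions and minimized by concentrated distributions.

- Uniform distributions have maximum entropy log₂(3) = 1.5850 bits
- The more "peaked" or concentrated a distribution, the lower its entropy

Entropies:
  H(A) = 1.5850 bits
  H(B) = 0.6099 bits
  H(C) = 1.5419 bits

Ranking: A > C > B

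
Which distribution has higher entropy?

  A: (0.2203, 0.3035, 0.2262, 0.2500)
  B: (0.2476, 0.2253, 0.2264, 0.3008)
B

Both distributions are close to uniform, making this a harder comparison.

H(A) = 1.9879 bits
H(B) = 1.9895 bits

The distribution closer to uniform has higher entropy.
Answer: B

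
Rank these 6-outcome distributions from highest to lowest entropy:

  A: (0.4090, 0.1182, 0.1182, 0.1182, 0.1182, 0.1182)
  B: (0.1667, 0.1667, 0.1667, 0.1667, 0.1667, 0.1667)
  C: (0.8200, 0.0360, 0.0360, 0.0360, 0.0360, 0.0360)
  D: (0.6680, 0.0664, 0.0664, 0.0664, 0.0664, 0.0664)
B > A > D > C

Key insight: Entropy is maximized by uniform distributions and minimized by concentrated distributions.

Entropies:
  H(A) = 2.3482 bits
  H(B) = 2.5850 bits
  H(C) = 1.0980 bits
  H(D) = 1.6878 bits

Ranking: B > A > D > C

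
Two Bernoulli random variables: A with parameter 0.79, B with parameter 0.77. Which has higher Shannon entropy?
B

For binary distributions, entropy is maximized at p=0.5 and decreases as p moves toward 0 or 1.

H(A) = H(0.79) = 0.7415 bits
H(B) = H(0.77) = 0.7780 bits

Distribution B (p=0.77) is closer to uniform (p=0.5), so it has higher entropy.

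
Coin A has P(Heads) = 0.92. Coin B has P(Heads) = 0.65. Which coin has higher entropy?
B

For binary distributions, entropy is maximized at p=0.5 and decreases as p moves toward 0 or 1.

H(A) = H(0.92) = 0.4022 bits
H(B) = H(0.65) = 0.9341 bits

Distribution B (p=0.65) is closer to uniform (p=0.5), so it has higher entropy.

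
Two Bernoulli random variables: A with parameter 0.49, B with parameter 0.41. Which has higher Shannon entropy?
A

For binary distributions, entropy is maximized at p=0.5 and decreases as p moves toward 0 or 1.

H(A) = H(0.49) = 0.9997 bits
H(B) = H(0.41) = 0.9765 bits

Distribution A (p=0.49) is closer to uniform (p=0.5), so it has higher entropy.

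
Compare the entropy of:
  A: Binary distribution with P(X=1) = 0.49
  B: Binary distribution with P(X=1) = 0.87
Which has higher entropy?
A

For binary distributions, entropy is maximized at p=0.5 and decreases as p moves toward 0 or 1.

H(A) = H(0.49) = 0.9997 bits
H(B) = H(0.87) = 0.5574 bits

Distribution A (p=0.49) is closer to uniform (p=0.5), so it has higher entropy.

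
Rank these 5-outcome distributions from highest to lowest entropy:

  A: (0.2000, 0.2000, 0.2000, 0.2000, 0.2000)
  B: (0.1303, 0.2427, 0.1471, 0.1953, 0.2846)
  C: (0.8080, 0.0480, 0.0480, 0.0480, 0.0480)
A > B > C

Key insight: Entropy is maximized by uniform distributions and minimized by concentrated distributions.

- Uniform distributions have maximum entropy log₂(5) = 2.3219 bits
- The more "peaked" or concentrated a distribution, the lower its entropy

Entropies:
  H(A) = 2.3219 bits
  H(B) = 2.2617 bits
  H(C) = 1.0896 bits

Ranking: A > B > C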